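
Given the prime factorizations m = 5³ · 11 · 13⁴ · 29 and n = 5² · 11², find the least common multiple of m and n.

12527568625

max exponent per prime: 5³ · 11² · 13⁴ · 29 = 12527568625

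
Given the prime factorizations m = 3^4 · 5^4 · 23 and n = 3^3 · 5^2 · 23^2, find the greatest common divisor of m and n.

min exponent per shared prime: 3^3 · 5^2 · 23 = 15525

15525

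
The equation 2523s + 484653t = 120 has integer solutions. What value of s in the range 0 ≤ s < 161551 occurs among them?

112375

Euclid: 484653 = 192·2523 + 237; 2523 = 10·237 + 153; 237 = 1·153 + 84; 153 = 1·84 + 69; 84 = 1·69 + 15; 69 = 4·15 + 9; 15 = 1·9 + 6; 9 = 1·6 + 3; 6 = 2·3 + 0 → gcd = 3; 120 = 3·40.
Back-substitution yields 2523·(63391) + 484653·(-330) = 3, so one solution is s = 63391·40 = 2535640, t = -330·40 = -13200.
Solutions in s differ by 484653/3 = 161551; the one in [0, 161551) is 2535640 mod 161551 = 112375.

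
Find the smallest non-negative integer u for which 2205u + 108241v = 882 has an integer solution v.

884

Euclid: 108241 = 49·2205 + 196; 2205 = 11·196 + 49; 196 = 4·49 + 0 → gcd = 49; 882 = 49·18.
Back-substitution yields 2205·(540) + 108241·(-11) = 49, so one solution is u = 540·18 = 9720, v = -11·18 = -198.
Solutions in u differ by 108241/49 = 2209; the one in [0, 2209) is 9720 mod 2209 = 884.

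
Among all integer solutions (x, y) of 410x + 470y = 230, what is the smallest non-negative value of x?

4

Reduce mod 470: 410x ≡ 230 (mod 470). With g = gcd(410, 470) = 10 dividing 230, divide through: 41x ≡ 23 (mod 47).
Since gcd(41, 47) = 1, x ≡ 23·(41)⁻¹ ≡ 4 (mod 47). Smallest non-negative: 4.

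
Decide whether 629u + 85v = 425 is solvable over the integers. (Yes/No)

Yes

By Bézout, 629u + 85v = 425 has integer solutions iff gcd(629, 85) | 425.
Euclid: 629 = 7·85 + 34; 85 = 2·34 + 17; 34 = 2·17 + 0. gcd = 17; 425 mod 17 = 0. Yes.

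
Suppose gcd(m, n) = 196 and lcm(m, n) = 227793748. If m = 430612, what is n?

Using mn = gcd(m,n)·lcm(m,n) = 196·227793748 = 44647574608, we get n = 44647574608/430612 = 103684.

103684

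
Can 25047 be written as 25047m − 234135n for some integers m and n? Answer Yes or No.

Yes

gcd(25047, 234135): 234135 = 9·25047 + 8712; 25047 = 2·8712 + 7623; 8712 = 1·7623 + 1089; 7623 = 7·1089 + 0 → 1089
1089 divides 25047, so a solution exists.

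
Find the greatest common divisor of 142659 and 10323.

9

142659 = 3² · 11² · 131
10323 = 3² · 31 · 37
Common: 3² = 9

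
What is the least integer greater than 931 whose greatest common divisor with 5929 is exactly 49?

980

gcd(t, 5929) = 49 forces 49 | t; write t = 49s. Then gcd(49s, 49·121) = 49·gcd(s, 121), so need gcd(s, 121) = 1.
49s > 931 gives s ≥ 20. The least s ≥ 20 coprime to 121 is 20, so t = 49·20 = 980.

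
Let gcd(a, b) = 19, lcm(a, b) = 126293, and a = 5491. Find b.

a·b = gcd·lcm = 19·126293 = 2399567, so b = 2399567/5491 = 437.

437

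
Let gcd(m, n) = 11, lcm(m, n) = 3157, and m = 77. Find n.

451

Using mn = gcd(m,n)·lcm(m,n) = 11·3157 = 34727, we get n = 34727/77 = 451.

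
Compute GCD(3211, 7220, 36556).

gcd(3211, 7220): 7220 = 2·3211 + 798; 3211 = 4·798 + 19; 798 = 42·19 + 0 → 19
gcd(19, 36556): 36556 = 1924·19 + 0 → 19

19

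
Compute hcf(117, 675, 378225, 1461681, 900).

gcd(117, 675): 675 = 5·117 + 90; 117 = 1·90 + 27; 90 = 3·27 + 9; 27 = 3·9 + 0 → 9
gcd(9, 378225): 378225 = 42025·9 + 0 → 9
gcd(9, 1461681): 1461681 = 162409·9 + 0 → 9
gcd(9, 900): 900 = 100·9 + 0 → 9

9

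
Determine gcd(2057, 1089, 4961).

121

gcd(2057, 1089): 2057 = 1·1089 + 968; 1089 = 1·968 + 121; 968 = 8·121 + 0 → 121
gcd(121, 4961): 4961 = 41·121 + 0 → 121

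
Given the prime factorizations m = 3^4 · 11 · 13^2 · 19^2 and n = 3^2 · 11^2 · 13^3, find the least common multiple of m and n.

7773339717

max exponent per prime: 3^4 · 11^2 · 13^3 · 19^2 = 7773339717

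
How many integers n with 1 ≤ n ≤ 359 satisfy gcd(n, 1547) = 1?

1547 = 7·13·17. Inclusion–exclusion on these primes:
359 − ⌊359/7⌋ − ⌊359/13⌋ − ⌊359/17⌋ + ⌊359/91⌋ + ⌊359/119⌋ + ⌊359/221⌋ − ⌊359/1547⌋ = 267

267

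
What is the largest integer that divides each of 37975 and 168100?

37975 = 5² · 7² · 31
168100 = 2² · 5² · 41²
Common: 5² = 25

25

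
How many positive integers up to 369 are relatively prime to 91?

91 = 7·13. Inclusion–exclusion on these primes:
369 − ⌊369/7⌋ − ⌊369/13⌋ + ⌊369/91⌋ = 293

293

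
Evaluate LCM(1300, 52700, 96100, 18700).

233619100

1300 = 2² · 5² · 13; 52700 = 2² · 5² · 17 · 31; 96100 = 2² · 5² · 31²; 18700 = 2² · 5² · 11 · 17
lcm takes max exponent of each prime: 2² · 5² · 11 · 13 · 17 · 31² = 233619100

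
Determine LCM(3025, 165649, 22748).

lcm(3025, 165649) = 3025·165649/gcd = 501088225/121 = 4141225
lcm(4141225, 22748) = 4141225·22748/gcd = 94204586300/121 = 778550300

778550300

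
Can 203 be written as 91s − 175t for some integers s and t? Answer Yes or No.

By Bézout, 91s − 175t = 203 has integer solutions iff gcd(91, 175) | 203.
Euclid: 175 = 1·91 + 84; 91 = 1·84 + 7; 84 = 12·7 + 0. gcd = 7; 203 mod 7 = 0. Yes.

Yes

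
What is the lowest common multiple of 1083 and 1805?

gcd first: 1805 = 1·1083 + 722; 1083 = 1·722 + 361; 722 = 2·361 + 0 → gcd = 361
lcm = 1083·1805/gcd = 1954815/361 = 5415

5415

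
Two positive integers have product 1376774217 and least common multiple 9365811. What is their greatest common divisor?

147

gcd·lcm = product, so gcd = 1376774217/9365811 = 147.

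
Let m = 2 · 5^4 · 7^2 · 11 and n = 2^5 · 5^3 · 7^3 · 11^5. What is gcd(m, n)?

min exponent per shared prime: 2 · 5^3 · 7^2 · 11 = 134750

134750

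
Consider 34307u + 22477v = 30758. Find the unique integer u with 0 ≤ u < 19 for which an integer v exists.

14

Reduce mod 22477: 34307u ≡ 30758 (mod 22477). With g = gcd(34307, 22477) = 1183 dividing 30758, divide through: 29u ≡ 26 (mod 19).
Since gcd(29, 19) = 1, u ≡ 26·(29)⁻¹ ≡ 14 (mod 19). Smallest non-negative: 14.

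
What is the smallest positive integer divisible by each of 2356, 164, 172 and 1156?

2356 = 2² · 19 · 31; 164 = 2² · 41; 172 = 2² · 43; 1156 = 2² · 17²
lcm takes max exponent of each prime: 2² · 17² · 19 · 31 · 41 · 43 = 1200398492

1200398492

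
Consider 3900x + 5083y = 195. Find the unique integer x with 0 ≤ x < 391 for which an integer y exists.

176

Reduce mod 5083: 3900x ≡ 195 (mod 5083). With g = gcd(3900, 5083) = 13 dividing 195, divide through: 300x ≡ 15 (mod 391).
Since gcd(300, 391) = 1, x ≡ 15·(300)⁻¹ ≡ 176 (mod 391). Smallest non-negative: 176.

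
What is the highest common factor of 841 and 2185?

841 = 29²
2185 = 5 · 19 · 23
Common: 1 = 1

1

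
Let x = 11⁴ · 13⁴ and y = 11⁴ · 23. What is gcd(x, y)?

min exponent per shared prime: 11⁴ = 14641

14641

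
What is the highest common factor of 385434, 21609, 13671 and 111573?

441

385434 = 2 · 3² · 7² · 19 · 23; 21609 = 3² · 7⁴; 13671 = 3² · 7² · 31; 111573 = 3² · 7² · 11 · 23
gcd takes min exponent of each prime: 3² · 7² = 441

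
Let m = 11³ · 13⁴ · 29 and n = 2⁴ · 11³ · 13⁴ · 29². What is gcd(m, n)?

min exponent per shared prime: 11³ · 13⁴ · 29 = 1102426039

1102426039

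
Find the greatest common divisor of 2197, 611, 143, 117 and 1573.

gcd(2197, 611): 2197 = 3·611 + 364; 611 = 1·364 + 247; 364 = 1·247 + 117; 247 = 2·117 + 13; 117 = 9·13 + 0 → 13
gcd(13, 143): 143 = 11·13 + 0 → 13
gcd(13, 117): 117 = 9·13 + 0 → 13
gcd(13, 1573): 1573 = 121·13 + 0 → 13

13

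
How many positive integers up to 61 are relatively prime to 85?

Prime factors of 85: 5, 17. Count integers ≤ 61 divisible by none of them.
By inclusion–exclusion: 61 − ⌊61/5⌋ − ⌊61/17⌋ + ⌊61/85⌋ = 46.

46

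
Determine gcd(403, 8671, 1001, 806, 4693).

gcd(403, 8671): 8671 = 21·403 + 208; 403 = 1·208 + 195; 208 = 1·195 + 13; 195 = 15·13 + 0 → 13
gcd(13, 1001): 1001 = 77·13 + 0 → 13
gcd(13, 806): 806 = 62·13 + 0 → 13
gcd(13, 4693): 4693 = 361·13 + 0 → 13

13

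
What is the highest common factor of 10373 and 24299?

11

10373 = 11 · 23 · 41
24299 = 11 · 47²
Common: 11 = 11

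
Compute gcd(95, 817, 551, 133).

19

gcd(95, 817): 817 = 8·95 + 57; 95 = 1·57 + 38; 57 = 1·38 + 19; 38 = 2·19 + 0 → 19
gcd(19, 551): 551 = 29·19 + 0 → 19
gcd(19, 133): 133 = 7·19 + 0 → 19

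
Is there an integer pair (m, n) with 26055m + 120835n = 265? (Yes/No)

Yes

gcd(26055, 120835): 120835 = 4·26055 + 16615; 26055 = 1·16615 + 9440; 16615 = 1·9440 + 7175; 9440 = 1·7175 + 2265; 7175 = 3·2265 + 380; 2265 = 5·380 + 365; 380 = 1·365 + 15; 365 = 24·15 + 5; 15 = 3·5 + 0 → 5
5 divides 265, so a solution exists.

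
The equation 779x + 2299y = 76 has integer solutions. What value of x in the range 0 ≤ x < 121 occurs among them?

Euclid: 2299 = 2·779 + 741; 779 = 1·741 + 38; 741 = 19·38 + 19; 38 = 2·19 + 0 → gcd = 19; 76 = 19·4.
Back-substitution yields 779·(-59) + 2299·(20) = 19, so one solution is x = -59·4 = -236, y = 20·4 = 80.
Solutions in x differ by 2299/19 = 121; the one in [0, 121) is -236 mod 121 = 6.

6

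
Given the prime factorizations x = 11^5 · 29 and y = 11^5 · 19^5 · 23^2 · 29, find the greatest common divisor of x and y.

min exponent per shared prime: 11^5 · 29 = 4670479

4670479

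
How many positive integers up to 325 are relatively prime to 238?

131

Prime factors of 238: 2, 7, 17. Count integers ≤ 325 divisible by none of them.
By inclusion–exclusion: 325 − ⌊325/2⌋ − ⌊325/7⌋ − ⌊325/17⌋ + ⌊325/14⌋ + ⌊325/34⌋ + ⌊325/119⌋ − ⌊325/238⌋ = 131.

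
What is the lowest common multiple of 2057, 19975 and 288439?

872527975

2057 = 11² · 17; 19975 = 5² · 17 · 47; 288439 = 17 · 19² · 47
lcm takes max exponent of each prime: 5² · 11² · 17 · 19² · 47 = 872527975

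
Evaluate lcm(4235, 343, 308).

830060

4235 = 5 · 7 · 11²; 343 = 7³; 308 = 2² · 7 · 11
lcm takes max exponent of each prime: 2² · 5 · 7³ · 11² = 830060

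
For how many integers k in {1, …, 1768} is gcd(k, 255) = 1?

887

255 = 3·5·17. Inclusion–exclusion on these primes:
1768 − ⌊1768/3⌋ − ⌊1768/5⌋ − ⌊1768/17⌋ + ⌊1768/15⌋ + ⌊1768/51⌋ + ⌊1768/85⌋ − ⌊1768/255⌋ = 887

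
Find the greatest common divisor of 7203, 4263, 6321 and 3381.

147

gcd(7203, 4263): 7203 = 1·4263 + 2940; 4263 = 1·2940 + 1323; 2940 = 2·1323 + 294; 1323 = 4·294 + 147; 294 = 2·147 + 0 → 147
gcd(147, 6321): 6321 = 43·147 + 0 → 147
gcd(147, 3381): 3381 = 23·147 + 0 → 147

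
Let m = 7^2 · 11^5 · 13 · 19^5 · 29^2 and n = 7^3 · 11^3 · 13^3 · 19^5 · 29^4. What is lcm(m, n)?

max exponent per prime: 7^3 · 11^5 · 13^3 · 19^5 · 29^4 = 212543388021084313292099

212543388021084313292099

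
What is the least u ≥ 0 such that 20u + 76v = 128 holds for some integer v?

14

gcd(20, 76) = 4 (Euclid: 76 = 3·20 + 16; 20 = 1·16 + 4; 16 = 4·4 + 0), and 4 | 128.
Extended Euclid: 20·(4) + 76·(-1) = 4. Scale by 32: u₀ = 128.
General solution u = u₀ + 19t; reducing mod 19 gives u = 14 (and v = -2).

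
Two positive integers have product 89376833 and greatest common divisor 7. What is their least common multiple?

12768119

For any two positive integers, gcd × lcm equals their product. Hence lcm = 89376833 / 7 = 12768119.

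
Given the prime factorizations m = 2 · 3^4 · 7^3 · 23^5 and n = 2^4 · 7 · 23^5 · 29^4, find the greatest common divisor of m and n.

min exponent per shared prime: 2 · 7 · 23^5 = 90108802

90108802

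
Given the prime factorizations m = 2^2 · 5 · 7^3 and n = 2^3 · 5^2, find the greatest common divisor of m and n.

20

min exponent per shared prime: 2^2 · 5 = 20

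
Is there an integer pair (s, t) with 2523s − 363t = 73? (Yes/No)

No

By Bézout, 2523s − 363t = 73 has integer solutions iff gcd(2523, 363) | 73.
Euclid: 2523 = 6·363 + 345; 363 = 1·345 + 18; 345 = 19·18 + 3; 18 = 6·3 + 0. gcd = 3; 73 mod 3 = 1. No.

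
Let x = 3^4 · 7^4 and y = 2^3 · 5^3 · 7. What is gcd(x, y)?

7

min exponent per shared prime: 7 = 7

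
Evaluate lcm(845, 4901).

24505

845 = 5 · 13²; 4901 = 13² · 29
max exponents: 5 · 13² · 29 = 24505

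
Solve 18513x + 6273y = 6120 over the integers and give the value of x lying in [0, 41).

gcd(18513, 6273) = 153 (Euclid: 18513 = 2·6273 + 5967; 6273 = 1·5967 + 306; 5967 = 19·306 + 153; 306 = 2·153 + 0), and 153 | 6120.
Extended Euclid: 18513·(20) + 6273·(-59) = 153. Scale by 40: x₀ = 800.
General solution x = x₀ + 41t; reducing mod 41 gives x = 21 (and y = -61).

21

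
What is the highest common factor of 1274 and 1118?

26

Euclid: 1274 = 1·1118 + 156; 1118 = 7·156 + 26; 156 = 6·26 + 0. Last nonzero remainder: 26.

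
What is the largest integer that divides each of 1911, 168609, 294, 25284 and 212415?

147

gcd(1911, 168609): 168609 = 88·1911 + 441; 1911 = 4·441 + 147; 441 = 3·147 + 0 → 147
gcd(147, 294): 294 = 2·147 + 0 → 147
gcd(147, 25284): 25284 = 172·147 + 0 → 147
gcd(147, 212415): 212415 = 1445·147 + 0 → 147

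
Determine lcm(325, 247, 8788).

325 = 5² · 13; 247 = 13 · 19; 8788 = 2² · 13³
lcm takes max exponent of each prime: 2² · 5² · 13³ · 19 = 4174300

4174300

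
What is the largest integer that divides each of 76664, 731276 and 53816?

gcd(76664, 731276): 731276 = 9·76664 + 41300; 76664 = 1·41300 + 35364; 41300 = 1·35364 + 5936; 35364 = 5·5936 + 5684; 5936 = 1·5684 + 252; 5684 = 22·252 + 140; 252 = 1·140 + 112; 140 = 1·112 + 28; 112 = 4·28 + 0 → 28
gcd(28, 53816): 53816 = 1922·28 + 0 → 28

28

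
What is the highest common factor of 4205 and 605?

5

Euclid: 4205 = 6·605 + 575; 605 = 1·575 + 30; 575 = 19·30 + 5; 30 = 6·5 + 0. Last nonzero remainder: 5.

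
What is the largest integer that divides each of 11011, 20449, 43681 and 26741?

121

gcd(11011, 20449): 20449 = 1·11011 + 9438; 11011 = 1·9438 + 1573; 9438 = 6·1573 + 0 → 1573
gcd(1573, 43681): 43681 = 27·1573 + 1210; 1573 = 1·1210 + 363; 1210 = 3·363 + 121; 363 = 3·121 + 0 → 121
gcd(121, 26741): 26741 = 221·121 + 0 → 121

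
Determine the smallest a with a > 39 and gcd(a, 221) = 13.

gcd(a, 221) = 13 forces 13 | a; write a = 13s. Then gcd(13s, 13·17) = 13·gcd(s, 17), so need gcd(s, 17) = 1.
13s > 39 gives s ≥ 4. The least s ≥ 4 coprime to 17 is 4, so a = 13·4 = 52.

52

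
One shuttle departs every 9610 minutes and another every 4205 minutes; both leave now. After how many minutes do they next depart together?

8082010

9610 = 2 · 5 · 31²; 4205 = 5 · 29²
max exponents: 2 · 5 · 29² · 31² = 8082010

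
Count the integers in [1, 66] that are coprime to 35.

35 = 5·7. Inclusion–exclusion on these primes:
66 − ⌊66/5⌋ − ⌊66/7⌋ + ⌊66/35⌋ = 45

45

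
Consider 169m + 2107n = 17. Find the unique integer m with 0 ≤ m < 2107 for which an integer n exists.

Reduce mod 2107: 169m ≡ 17 (mod 2107). With g = gcd(169, 2107) = 1 dividing 17, divide through: 169m ≡ 17 (mod 2107).
Since gcd(169, 2107) = 1, m ≡ 17·(169)⁻¹ ≡ 1571 (mod 2107). Smallest non-negative: 1571.

1571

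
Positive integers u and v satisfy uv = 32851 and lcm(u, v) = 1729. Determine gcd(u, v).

From gcd × lcm = uv: gcd = 32851 / 1729 = 19.

19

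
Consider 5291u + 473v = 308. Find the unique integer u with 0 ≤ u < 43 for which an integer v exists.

25

gcd(5291, 473) = 11 (Euclid: 5291 = 11·473 + 88; 473 = 5·88 + 33; 88 = 2·33 + 22; 33 = 1·22 + 11; 22 = 2·11 + 0), and 11 | 308.
Extended Euclid: 5291·(-16) + 473·(179) = 11. Scale by 28: u₀ = -448.
General solution u = u₀ + 43t; reducing mod 43 gives u = 25 (and v = -279).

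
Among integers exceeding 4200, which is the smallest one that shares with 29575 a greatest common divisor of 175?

29575 = 175·169. Any m with gcd(m, 29575) = 175 is a multiple of 175, say 175s, with s coprime to 169.
Need s > 4200/175, so s ≥ 25. First s ≥ 25 with gcd(s, 169) = 1 is s = 25. Thus m = 175·25 = 4375.

4375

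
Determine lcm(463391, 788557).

19232116673

463391 = 19 · 29³; 788557 = 7³ · 11² · 19
max exponents: 7³ · 11² · 19 · 29³ = 19232116673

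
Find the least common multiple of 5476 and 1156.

1582564

gcd first: 5476 = 4·1156 + 852; 1156 = 1·852 + 304; 852 = 2·304 + 244; 304 = 1·244 + 60; 244 = 4·60 + 4; 60 = 15·4 + 0 → gcd = 4
lcm = 5476·1156/gcd = 6330256/4 = 1582564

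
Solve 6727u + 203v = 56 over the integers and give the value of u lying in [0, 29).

2

Euclid: 6727 = 33·203 + 28; 203 = 7·28 + 7; 28 = 4·7 + 0 → gcd = 7; 56 = 7·8.
Back-substitution yields 6727·(-7) + 203·(232) = 7, so one solution is u = -7·8 = -56, v = 232·8 = 1856.
Solutions in u differ by 203/7 = 29; the one in [0, 29) is -56 mod 29 = 2.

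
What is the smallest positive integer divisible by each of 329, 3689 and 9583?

329 = 7 · 47; 3689 = 7 · 17 · 31; 9583 = 7 · 37²
lcm takes max exponent of each prime: 7 · 17 · 31 · 37² · 47 = 237361327

237361327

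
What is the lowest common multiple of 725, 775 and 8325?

7484175

725 = 5² · 29; 775 = 5² · 31; 8325 = 3² · 5² · 37
lcm takes max exponent of each prime: 3² · 5² · 29 · 31 · 37 = 7484175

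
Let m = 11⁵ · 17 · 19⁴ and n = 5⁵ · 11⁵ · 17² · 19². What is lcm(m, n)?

max exponent per prime: 5⁵ · 11⁵ · 17² · 19⁴ = 18955083156934375

18955083156934375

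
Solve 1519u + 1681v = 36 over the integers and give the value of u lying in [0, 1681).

1494

gcd(1519, 1681) = 1 (Euclid: 1681 = 1·1519 + 162; 1519 = 9·162 + 61; 162 = 2·61 + 40; 61 = 1·40 + 21; 40 = 1·21 + 19; 21 = 1·19 + 2; 19 = 9·2 + 1; 2 = 2·1 + 0), and 1 | 36.
Extended Euclid: 1519·(-799) + 1681·(722) = 1. Scale by 36: u₀ = -28764.
General solution u = u₀ + 1681t; reducing mod 1681 gives u = 1494 (and v = -1350).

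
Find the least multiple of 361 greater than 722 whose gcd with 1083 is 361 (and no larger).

1444

gcd(k, 1083) = 361 forces 361 | k; write k = 361s. Then gcd(361s, 361·3) = 361·gcd(s, 3), so need gcd(s, 3) = 1.
361s > 722 gives s ≥ 3. The least s ≥ 3 coprime to 3 is 4, so k = 361·4 = 1444.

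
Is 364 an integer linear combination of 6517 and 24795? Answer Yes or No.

gcd(6517, 24795): 24795 = 3·6517 + 5244; 6517 = 1·5244 + 1273; 5244 = 4·1273 + 152; 1273 = 8·152 + 57; 152 = 2·57 + 38; 57 = 1·38 + 19; 38 = 2·19 + 0 → 19
19 does not divide 364, so a solution does not exist.

No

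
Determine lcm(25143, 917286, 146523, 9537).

49451805546

lcm(25143, 917286) = 25143·917286/gcd = 23063321898/867 = 26601294
lcm(26601294, 146523) = 26601294·146523/gcd = 3897701400762/867 = 4495618686
lcm(4495618686, 9537) = 4495618686·9537/gcd = 42874715408382/867 = 49451805546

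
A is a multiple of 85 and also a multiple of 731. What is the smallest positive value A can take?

3655

85 = 5 · 17; 731 = 17 · 43
max exponents: 5 · 17 · 43 = 3655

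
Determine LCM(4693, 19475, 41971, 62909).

lcm(4693, 19475) = 4693·19475/gcd = 91396175/19 = 4810325
lcm(4810325, 41971) = 4810325·41971/gcd = 201894150575/19 = 10626007925
lcm(10626007925, 62909) = 10626007925·62909/gcd = 668471532553825/19 = 35182712239675

35182712239675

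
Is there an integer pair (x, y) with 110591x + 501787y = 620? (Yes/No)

gcd(110591, 501787): 501787 = 4·110591 + 59423; 110591 = 1·59423 + 51168; 59423 = 1·51168 + 8255; 51168 = 6·8255 + 1638; 8255 = 5·1638 + 65; 1638 = 25·65 + 13; 65 = 5·13 + 0 → 13
13 does not divide 620, so a solution does not exist.

No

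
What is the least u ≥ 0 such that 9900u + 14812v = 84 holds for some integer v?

gcd(9900, 14812) = 4 (Euclid: 14812 = 1·9900 + 4912; 9900 = 2·4912 + 76; 4912 = 64·76 + 48; 76 = 1·48 + 28; 48 = 1·28 + 20; 28 = 1·20 + 8; 20 = 2·8 + 4; 8 = 2·4 + 0), and 4 | 84.
Extended Euclid: 9900·(-1559) + 14812·(1042) = 4. Scale by 21: u₀ = -32739.
General solution u = u₀ + 3703t; reducing mod 3703 gives u = 588 (and v = -393).

588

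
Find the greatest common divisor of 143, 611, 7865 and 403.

13

143 = 11 · 13; 611 = 13 · 47; 7865 = 5 · 11² · 13; 403 = 13 · 31
gcd takes min exponent of each prime: 13 = 13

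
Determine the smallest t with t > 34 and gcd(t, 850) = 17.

850 = 17·50. Any t with gcd(t, 850) = 17 is a multiple of 17, say 17s, with s coprime to 50.
Need s > 34/17, so s ≥ 3. First s ≥ 3 with gcd(s, 50) = 1 is s = 3. Thus t = 17·3 = 51.

51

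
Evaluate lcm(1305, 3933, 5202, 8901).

14173863390

lcm(1305, 3933) = 1305·3933/gcd = 5132565/9 = 570285
lcm(570285, 5202) = 570285·5202/gcd = 2966622570/9 = 329624730
lcm(329624730, 8901) = 329624730·8901/gcd = 2933989721730/207 = 14173863390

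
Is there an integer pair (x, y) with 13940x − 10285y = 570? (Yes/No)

No

By Bézout, 13940x − 10285y = 570 has integer solutions iff gcd(13940, 10285) | 570.
Euclid: 13940 = 1·10285 + 3655; 10285 = 2·3655 + 2975; 3655 = 1·2975 + 680; 2975 = 4·680 + 255; 680 = 2·255 + 170; 255 = 1·170 + 85; 170 = 2·85 + 0. gcd = 85; 570 mod 85 = 60. No.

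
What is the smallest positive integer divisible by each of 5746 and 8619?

gcd first: 8619 = 1·5746 + 2873; 5746 = 2·2873 + 0 → gcd = 2873
lcm = 5746·8619/gcd = 49524774/2873 = 17238

17238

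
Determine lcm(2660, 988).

2660 = 2² · 5 · 7 · 19; 988 = 2² · 13 · 19
max exponents: 2² · 5 · 7 · 13 · 19 = 34580

34580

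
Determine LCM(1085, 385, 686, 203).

33919270

lcm(1085, 385) = 1085·385/gcd = 417725/35 = 11935
lcm(11935, 686) = 11935·686/gcd = 8187410/7 = 1169630
lcm(1169630, 203) = 1169630·203/gcd = 237434890/7 = 33919270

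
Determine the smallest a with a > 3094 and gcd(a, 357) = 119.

3332

Multiples of 119 above 3094: 119·27, 119·28, … . Need the cofactor coprime to 357/119 = 3.
Checking s = 27, 28, … the first with gcd(s, 3) = 1 is s = 28, giving 3332.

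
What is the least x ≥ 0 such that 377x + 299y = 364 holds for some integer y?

gcd(377, 299) = 13 (Euclid: 377 = 1·299 + 78; 299 = 3·78 + 65; 78 = 1·65 + 13; 65 = 5·13 + 0), and 13 | 364.
Extended Euclid: 377·(4) + 299·(-5) = 13. Scale by 28: x₀ = 112.
General solution x = x₀ + 23t; reducing mod 23 gives x = 20 (and y = -24).

20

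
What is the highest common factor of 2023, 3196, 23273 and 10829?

17

gcd(2023, 3196): 3196 = 1·2023 + 1173; 2023 = 1·1173 + 850; 1173 = 1·850 + 323; 850 = 2·323 + 204; 323 = 1·204 + 119; 204 = 1·119 + 85; 119 = 1·85 + 34; 85 = 2·34 + 17; 34 = 2·17 + 0 → 17
gcd(17, 23273): 23273 = 1369·17 + 0 → 17
gcd(17, 10829): 10829 = 637·17 + 0 → 17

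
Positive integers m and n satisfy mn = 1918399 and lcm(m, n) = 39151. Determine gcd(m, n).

49

gcd·lcm = product, so gcd = 1918399/39151 = 49.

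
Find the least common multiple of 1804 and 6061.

1804 = 2² · 11 · 41; 6061 = 11 · 19 · 29
max exponents: 2² · 11 · 19 · 29 · 41 = 994004

994004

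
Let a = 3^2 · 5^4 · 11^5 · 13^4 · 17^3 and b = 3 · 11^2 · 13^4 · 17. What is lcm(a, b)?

max exponent per prime: 3^2 · 5^4 · 11^5 · 13^4 · 17^3 = 127117729140991875

127117729140991875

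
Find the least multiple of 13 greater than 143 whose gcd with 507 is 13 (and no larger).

182

gcd(m, 507) = 13 forces 13 | m; write m = 13s. Then gcd(13s, 13·39) = 13·gcd(s, 39), so need gcd(s, 39) = 1.
13s > 143 gives s ≥ 12. The least s ≥ 12 coprime to 39 is 14, so m = 13·14 = 182.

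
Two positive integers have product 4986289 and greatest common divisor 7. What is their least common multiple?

712327

Since gcd(u,v)·lcm(u,v) = uv, lcm = 4986289/7 = 712327.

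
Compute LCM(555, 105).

3885

gcd first: 555 = 5·105 + 30; 105 = 3·30 + 15; 30 = 2·15 + 0 → gcd = 15
lcm = 555·105/gcd = 58275/15 = 3885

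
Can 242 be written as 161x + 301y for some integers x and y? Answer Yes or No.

No

By Bézout, 161x + 301y = 242 has integer solutions iff gcd(161, 301) | 242.
Euclid: 301 = 1·161 + 140; 161 = 1·140 + 21; 140 = 6·21 + 14; 21 = 1·14 + 7; 14 = 2·7 + 0. gcd = 7; 242 mod 7 = 4. No.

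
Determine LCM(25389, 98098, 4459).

27369342

lcm(25389, 98098) = 25389·98098/gcd = 2490610122/91 = 27369342
lcm(27369342, 4459) = 27369342·4459/gcd = 122039895978/4459 = 27369342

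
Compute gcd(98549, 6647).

289

Euclid: 98549 = 14·6647 + 5491; 6647 = 1·5491 + 1156; 5491 = 4·1156 + 867; 1156 = 1·867 + 289; 867 = 3·289 + 0. Last nonzero remainder: 289.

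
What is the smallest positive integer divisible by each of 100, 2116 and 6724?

88924900

lcm(100, 2116) = 100·2116/gcd = 211600/4 = 52900
lcm(52900, 6724) = 52900·6724/gcd = 355699600/4 = 88924900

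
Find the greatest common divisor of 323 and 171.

323 = 17 · 19
171 = 3² · 19
Common: 19 = 19

19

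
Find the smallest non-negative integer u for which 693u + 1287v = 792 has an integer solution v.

3

gcd(693, 1287) = 99 (Euclid: 1287 = 1·693 + 594; 693 = 1·594 + 99; 594 = 6·99 + 0), and 99 | 792.
Extended Euclid: 693·(2) + 1287·(-1) = 99. Scale by 8: u₀ = 16.
General solution u = u₀ + 13t; reducing mod 13 gives u = 3 (and v = -1).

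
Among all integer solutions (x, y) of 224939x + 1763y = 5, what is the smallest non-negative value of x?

Reduce mod 1763: 224939x ≡ 5 (mod 1763). With g = gcd(224939, 1763) = 1 dividing 5, divide through: 224939x ≡ 5 (mod 1763).
Since gcd(224939, 1763) = 1, x ≡ 5·(224939)⁻¹ ≡ 997 (mod 1763). Smallest non-negative: 997.

997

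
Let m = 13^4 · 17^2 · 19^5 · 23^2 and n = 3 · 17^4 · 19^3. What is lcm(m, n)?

max exponent per prime: 3 · 13^4 · 17^4 · 19^5 · 23^2 = 9373764237830979753

9373764237830979753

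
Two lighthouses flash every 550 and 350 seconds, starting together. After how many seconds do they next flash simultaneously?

550 = 2 · 5² · 11; 350 = 2 · 5² · 7
max exponents: 2 · 5² · 7 · 11 = 3850

3850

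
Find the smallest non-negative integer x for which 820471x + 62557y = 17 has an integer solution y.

gcd(820471, 62557) = 1 (Euclid: 820471 = 13·62557 + 7230; 62557 = 8·7230 + 4717; 7230 = 1·4717 + 2513; 4717 = 1·2513 + 2204; 2513 = 1·2204 + 309; 2204 = 7·309 + 41; 309 = 7·41 + 22; 41 = 1·22 + 19; 22 = 1·19 + 3; 19 = 6·3 + 1; 3 = 3·1 + 0), and 1 | 17.
Extended Euclid: 820471·(-19840) + 62557·(260213) = 1. Scale by 17: x₀ = -337280.
General solution x = x₀ + 62557t; reducing mod 62557 gives x = 38062 (and y = -499205).

38062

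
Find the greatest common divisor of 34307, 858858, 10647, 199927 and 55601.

gcd(34307, 858858): 858858 = 25·34307 + 1183; 34307 = 29·1183 + 0 → 1183
gcd(1183, 10647): 10647 = 9·1183 + 0 → 1183
gcd(1183, 199927): 199927 = 169·1183 + 0 → 1183
gcd(1183, 55601): 55601 = 47·1183 + 0 → 1183

1183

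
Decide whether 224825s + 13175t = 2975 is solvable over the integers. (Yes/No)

Yes

By Bézout, 224825s + 13175t = 2975 has integer solutions iff gcd(224825, 13175) | 2975.
Euclid: 224825 = 17·13175 + 850; 13175 = 15·850 + 425; 850 = 2·425 + 0. gcd = 425; 2975 mod 425 = 0. Yes.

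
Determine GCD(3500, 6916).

28

3500 = 2² · 5³ · 7
6916 = 2² · 7 · 13 · 19
Common: 2² · 7 = 28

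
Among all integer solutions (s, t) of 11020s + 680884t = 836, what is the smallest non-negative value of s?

8403

Euclid: 680884 = 61·11020 + 8664; 11020 = 1·8664 + 2356; 8664 = 3·2356 + 1596; 2356 = 1·1596 + 760; 1596 = 2·760 + 76; 760 = 10·76 + 0 → gcd = 76; 836 = 76·11.
Back-substitution yields 11020·(-865) + 680884·(14) = 76, so one solution is s = -865·11 = -9515, t = 14·11 = 154.
Solutions in s differ by 680884/76 = 8959; the one in [0, 8959) is -9515 mod 8959 = 8403.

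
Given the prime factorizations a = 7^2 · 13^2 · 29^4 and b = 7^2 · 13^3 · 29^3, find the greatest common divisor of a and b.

201965309

min exponent per shared prime: 7^2 · 13^2 · 29^3 = 201965309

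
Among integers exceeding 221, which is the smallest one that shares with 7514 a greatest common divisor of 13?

247

7514 = 13·578. Any x with gcd(x, 7514) = 13 is a multiple of 13, say 13s, with s coprime to 578.
Need s > 221/13, so s ≥ 18. First s ≥ 18 with gcd(s, 578) = 1 is s = 19. Thus x = 13·19 = 247.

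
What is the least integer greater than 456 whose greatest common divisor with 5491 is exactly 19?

gcd(k, 5491) = 19 forces 19 | k; write k = 19s. Then gcd(19s, 19·289) = 19·gcd(s, 289), so need gcd(s, 289) = 1.
19s > 456 gives s ≥ 25. The least s ≥ 25 coprime to 289 is 25, so k = 19·25 = 475.

475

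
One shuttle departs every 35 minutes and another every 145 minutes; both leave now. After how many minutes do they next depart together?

gcd first: 145 = 4·35 + 5; 35 = 7·5 + 0 → gcd = 5
lcm = 35·145/gcd = 5075/5 = 1015

1015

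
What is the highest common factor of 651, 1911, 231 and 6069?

21

gcd(651, 1911): 1911 = 2·651 + 609; 651 = 1·609 + 42; 609 = 14·42 + 21; 42 = 2·21 + 0 → 21
gcd(21, 231): 231 = 11·21 + 0 → 21
gcd(21, 6069): 6069 = 289·21 + 0 → 21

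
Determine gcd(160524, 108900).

36

Euclid: 160524 = 1·108900 + 51624; 108900 = 2·51624 + 5652; 51624 = 9·5652 + 756; 5652 = 7·756 + 360; 756 = 2·360 + 36; 360 = 10·36 + 0. Last nonzero remainder: 36.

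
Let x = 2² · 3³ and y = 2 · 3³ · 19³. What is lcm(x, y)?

740772

max exponent per prime: 2² · 3³ · 19³ = 740772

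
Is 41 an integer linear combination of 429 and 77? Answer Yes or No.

gcd(429, 77): 429 = 5·77 + 44; 77 = 1·44 + 33; 44 = 1·33 + 11; 33 = 3·11 + 0 → 11
11 does not divide 41, so a solution does not exist.

No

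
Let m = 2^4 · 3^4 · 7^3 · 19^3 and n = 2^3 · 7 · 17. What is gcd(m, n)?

56

min exponent per shared prime: 2^3 · 7 = 56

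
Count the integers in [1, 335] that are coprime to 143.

Prime factors of 143: 11, 13. Count integers ≤ 335 divisible by none of them.
By inclusion–exclusion: 335 − ⌊335/11⌋ − ⌊335/13⌋ + ⌊335/143⌋ = 282.

282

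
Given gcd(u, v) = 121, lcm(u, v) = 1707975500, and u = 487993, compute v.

423500

u·v = gcd·lcm = 121·1707975500 = 206665035500, so v = 206665035500/487993 = 423500.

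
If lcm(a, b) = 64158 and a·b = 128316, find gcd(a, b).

gcd·lcm = product, so gcd = 128316/64158 = 2.

2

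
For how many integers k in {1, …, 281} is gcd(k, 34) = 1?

133

34 = 2·17. Inclusion–exclusion on these primes:
281 − ⌊281/2⌋ − ⌊281/17⌋ + ⌊281/34⌋ = 133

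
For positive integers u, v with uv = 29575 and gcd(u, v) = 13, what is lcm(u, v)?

2275

Since gcd(u,v)·lcm(u,v) = uv, lcm = 29575/13 = 2275.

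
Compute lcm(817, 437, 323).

817 = 19 · 43; 437 = 19 · 23; 323 = 17 · 19
lcm takes max exponent of each prime: 17 · 19 · 23 · 43 = 319447

319447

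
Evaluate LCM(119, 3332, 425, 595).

lcm(119, 3332) = 119·3332/gcd = 396508/119 = 3332
lcm(3332, 425) = 3332·425/gcd = 1416100/17 = 83300
lcm(83300, 595) = 83300·595/gcd = 49563500/595 = 83300

83300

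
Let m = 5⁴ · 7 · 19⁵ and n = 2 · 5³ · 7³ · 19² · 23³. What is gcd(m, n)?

min exponent per shared prime: 5³ · 7 · 19² = 315875

315875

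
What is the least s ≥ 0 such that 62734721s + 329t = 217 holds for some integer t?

39

Reduce mod 329: 62734721s ≡ 217 (mod 329). With g = gcd(62734721, 329) = 7 dividing 217, divide through: 8962103s ≡ 31 (mod 47).
Since gcd(8962103, 47) = 1, s ≡ 31·(8962103)⁻¹ ≡ 39 (mod 47). Smallest non-negative: 39.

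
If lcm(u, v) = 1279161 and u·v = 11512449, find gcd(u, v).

From gcd × lcm = uv: gcd = 11512449 / 1279161 = 9.

9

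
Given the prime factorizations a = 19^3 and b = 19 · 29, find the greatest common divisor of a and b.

19

min exponent per shared prime: 19 = 19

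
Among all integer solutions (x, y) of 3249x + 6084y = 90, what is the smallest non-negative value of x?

Euclid: 6084 = 1·3249 + 2835; 3249 = 1·2835 + 414; 2835 = 6·414 + 351; 414 = 1·351 + 63; 351 = 5·63 + 36; 63 = 1·36 + 27; 36 = 1·27 + 9; 27 = 3·9 + 0 → gcd = 9; 90 = 9·10.
Back-substitution yields 3249·(-191) + 6084·(102) = 9, so one solution is x = -191·10 = -1910, y = 102·10 = 1020.
Solutions in x differ by 6084/9 = 676; the one in [0, 676) is -1910 mod 676 = 118.

118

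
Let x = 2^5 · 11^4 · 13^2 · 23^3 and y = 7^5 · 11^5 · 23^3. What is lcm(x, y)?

178104058869088352

max exponent per prime: 2^5 · 7^5 · 11^5 · 13^2 · 23^3 = 178104058869088352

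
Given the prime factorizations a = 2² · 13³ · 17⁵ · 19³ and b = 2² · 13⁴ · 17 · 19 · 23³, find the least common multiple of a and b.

max exponent per prime: 2² · 13⁴ · 17⁵ · 19³ · 23³ = 13536996553986751924

13536996553986751924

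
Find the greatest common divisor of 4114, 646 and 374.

gcd(4114, 646): 4114 = 6·646 + 238; 646 = 2·238 + 170; 238 = 1·170 + 68; 170 = 2·68 + 34; 68 = 2·34 + 0 → 34
gcd(34, 374): 374 = 11·34 + 0 → 34

34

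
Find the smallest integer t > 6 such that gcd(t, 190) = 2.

8

gcd(t, 190) = 2 forces 2 | t; write t = 2s. Then gcd(2s, 2·95) = 2·gcd(s, 95), so need gcd(s, 95) = 1.
2s > 6 gives s ≥ 4. The least s ≥ 4 coprime to 95 is 4, so t = 2·4 = 8.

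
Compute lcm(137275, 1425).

137275 = 5² · 17² · 19; 1425 = 3 · 5² · 19
max exponents: 3 · 5² · 17² · 19 = 411825

411825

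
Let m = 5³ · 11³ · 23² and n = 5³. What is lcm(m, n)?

max exponent per prime: 5³ · 11³ · 23² = 88012375

88012375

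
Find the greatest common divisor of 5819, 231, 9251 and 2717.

gcd(5819, 231): 5819 = 25·231 + 44; 231 = 5·44 + 11; 44 = 4·11 + 0 → 11
gcd(11, 9251): 9251 = 841·11 + 0 → 11
gcd(11, 2717): 2717 = 247·11 + 0 → 11

11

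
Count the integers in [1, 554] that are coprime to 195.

195 = 3·5·13. Inclusion–exclusion on these primes:
554 − ⌊554/3⌋ − ⌊554/5⌋ − ⌊554/13⌋ + ⌊554/15⌋ + ⌊554/39⌋ + ⌊554/65⌋ − ⌊554/195⌋ = 274

274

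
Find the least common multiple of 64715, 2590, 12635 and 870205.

42983067628130

64715 = 5 · 7 · 43²; 2590 = 2 · 5 · 7 · 37; 12635 = 5 · 7 · 19²; 870205 = 5 · 7 · 23² · 47
lcm takes max exponent of each prime: 2 · 5 · 7 · 19² · 23² · 37 · 43² · 47 = 42983067628130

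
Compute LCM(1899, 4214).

8002386

gcd first: 4214 = 2·1899 + 416; 1899 = 4·416 + 235; 416 = 1·235 + 181; 235 = 1·181 + 54; 181 = 3·54 + 19; 54 = 2·19 + 16; 19 = 1·16 + 3; 16 = 5·3 + 1; 3 = 3·1 + 0 → gcd = 1
lcm = 1899·4214/gcd = 8002386/1 = 8002386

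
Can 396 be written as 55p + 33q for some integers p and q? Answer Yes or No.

Yes

gcd(55, 33): 55 = 1·33 + 22; 33 = 1·22 + 11; 22 = 2·11 + 0 → 11
11 divides 396, so a solution exists.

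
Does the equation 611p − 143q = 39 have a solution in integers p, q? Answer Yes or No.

By Bézout, 611p − 143q = 39 has integer solutions iff gcd(611, 143) | 39.
Euclid: 611 = 4·143 + 39; 143 = 3·39 + 26; 39 = 1·26 + 13; 26 = 2·13 + 0. gcd = 13; 39 mod 13 = 0. Yes.

Yes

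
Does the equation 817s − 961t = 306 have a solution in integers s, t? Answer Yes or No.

gcd(817, 961): 961 = 1·817 + 144; 817 = 5·144 + 97; 144 = 1·97 + 47; 97 = 2·47 + 3; 47 = 15·3 + 2; 3 = 1·2 + 1; 2 = 2·1 + 0 → 1
1 divides 306, so a solution exists.

Yes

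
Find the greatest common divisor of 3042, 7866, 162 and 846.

gcd(3042, 7866): 7866 = 2·3042 + 1782; 3042 = 1·1782 + 1260; 1782 = 1·1260 + 522; 1260 = 2·522 + 216; 522 = 2·216 + 90; 216 = 2·90 + 36; 90 = 2·36 + 18; 36 = 2·18 + 0 → 18
gcd(18, 162): 162 = 9·18 + 0 → 18
gcd(18, 846): 846 = 47·18 + 0 → 18

18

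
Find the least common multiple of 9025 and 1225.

442225

9025 = 5² · 19²; 1225 = 5² · 7²
max exponents: 5² · 7² · 19² = 442225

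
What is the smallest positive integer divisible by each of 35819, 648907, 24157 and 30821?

lcm(35819, 648907) = 35819·648907/gcd = 23243199833/833 = 27903001
lcm(27903001, 24157) = 27903001·24157/gcd = 674052795157/833 = 809187029
lcm(809187029, 30821) = 809187029·30821/gcd = 24939953420809/833 = 29939920073

29939920073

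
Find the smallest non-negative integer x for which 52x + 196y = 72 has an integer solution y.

Euclid: 196 = 3·52 + 40; 52 = 1·40 + 12; 40 = 3·12 + 4; 12 = 3·4 + 0 → gcd = 4; 72 = 4·18.
Back-substitution yields 52·(-15) + 196·(4) = 4, so one solution is x = -15·18 = -270, y = 4·18 = 72.
Solutions in x differ by 196/4 = 49; the one in [0, 49) is -270 mod 49 = 24.

24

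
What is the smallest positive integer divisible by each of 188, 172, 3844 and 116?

188 = 2² · 47; 172 = 2² · 43; 3844 = 2² · 31²; 116 = 2² · 29
lcm takes max exponent of each prime: 2² · 29 · 31² · 43 · 47 = 225292996

225292996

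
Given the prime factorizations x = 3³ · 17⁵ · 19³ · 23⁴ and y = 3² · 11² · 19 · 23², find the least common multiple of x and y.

8903605073904262161

max exponent per prime: 3³ · 11² · 17⁵ · 19³ · 23⁴ = 8903605073904262161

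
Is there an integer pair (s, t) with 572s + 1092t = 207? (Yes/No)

gcd(572, 1092): 1092 = 1·572 + 520; 572 = 1·520 + 52; 520 = 10·52 + 0 → 52
52 does not divide 207, so a solution does not exist.

No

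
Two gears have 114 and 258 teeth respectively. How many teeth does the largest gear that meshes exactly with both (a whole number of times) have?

6

Euclid: 258 = 2·114 + 30; 114 = 3·30 + 24; 30 = 1·24 + 6; 24 = 4·6 + 0. Last nonzero remainder: 6.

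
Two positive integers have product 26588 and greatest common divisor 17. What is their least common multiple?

Since gcd(m,n)·lcm(m,n) = mn, lcm = 26588/17 = 1564.

1564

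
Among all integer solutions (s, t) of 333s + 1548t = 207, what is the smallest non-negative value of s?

75

Reduce mod 1548: 333s ≡ 207 (mod 1548). With g = gcd(333, 1548) = 9 dividing 207, divide through: 37s ≡ 23 (mod 172).
Since gcd(37, 172) = 1, s ≡ 23·(37)⁻¹ ≡ 75 (mod 172). Smallest non-negative: 75.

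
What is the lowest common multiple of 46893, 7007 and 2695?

3048045

46893 = 3 · 7² · 11 · 29; 7007 = 7² · 11 · 13; 2695 = 5 · 7² · 11
lcm takes max exponent of each prime: 3 · 5 · 7² · 11 · 13 · 29 = 3048045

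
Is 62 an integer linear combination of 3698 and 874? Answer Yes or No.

By Bézout, 3698s − 874t = 62 has integer solutions iff gcd(3698, 874) | 62.
Euclid: 3698 = 4·874 + 202; 874 = 4·202 + 66; 202 = 3·66 + 4; 66 = 16·4 + 2; 4 = 2·2 + 0. gcd = 2; 62 mod 2 = 0. Yes.

Yes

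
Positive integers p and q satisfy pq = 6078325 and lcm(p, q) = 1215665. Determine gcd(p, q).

gcd·lcm = product, so gcd = 6078325/1215665 = 5.

5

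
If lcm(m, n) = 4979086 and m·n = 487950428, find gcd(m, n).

98

From gcd × lcm = mn: gcd = 487950428 / 4979086 = 98.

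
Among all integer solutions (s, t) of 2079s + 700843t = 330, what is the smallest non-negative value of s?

Reduce mod 700843: 2079s ≡ 330 (mod 700843). With g = gcd(2079, 700843) = 11 dividing 330, divide through: 189s ≡ 30 (mod 63713).
Since gcd(189, 63713) = 1, s ≡ 30·(189)⁻¹ ≡ 31351 (mod 63713). Smallest non-negative: 31351.

31351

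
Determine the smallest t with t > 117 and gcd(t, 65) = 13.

gcd(t, 65) = 13 forces 13 | t; write t = 13s. Then gcd(13s, 13·5) = 13·gcd(s, 5), so need gcd(s, 5) = 1.
13s > 117 gives s ≥ 10. The least s ≥ 10 coprime to 5 is 11, so t = 13·11 = 143.

143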